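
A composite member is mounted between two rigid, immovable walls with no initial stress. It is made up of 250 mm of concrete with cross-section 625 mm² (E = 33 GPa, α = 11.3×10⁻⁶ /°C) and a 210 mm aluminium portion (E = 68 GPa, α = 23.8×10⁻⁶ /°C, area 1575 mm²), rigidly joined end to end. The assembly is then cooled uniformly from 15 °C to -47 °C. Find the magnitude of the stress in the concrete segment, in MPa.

Free thermal contraction of the whole bar: Σ αᵢΔT Lᵢ = 11.3×10⁻⁶×62×250 + 23.8×10⁻⁶×62×210 = 0.485 mm.
The walls prevent any net length change, so an axial force P (same in every segment) develops. Compatibility: P · Σ Lᵢ/(AᵢEᵢ) = δ_free.
The series flexibility is Σ Lᵢ/(AᵢEᵢ) = 250/(625×33×10³) + 210/(1575×68×10³) = 1.408×10⁻⁵ mm/N.
Hence P = δ_free / Σ(L/AE) = 0.485/1.408×10⁻⁵ = 34.44 kN (tensile).
σ_{concrete} = P / A = 34440 / 625 = 55.11 MPa.

σ ≈ 55.1 MPa (tensile)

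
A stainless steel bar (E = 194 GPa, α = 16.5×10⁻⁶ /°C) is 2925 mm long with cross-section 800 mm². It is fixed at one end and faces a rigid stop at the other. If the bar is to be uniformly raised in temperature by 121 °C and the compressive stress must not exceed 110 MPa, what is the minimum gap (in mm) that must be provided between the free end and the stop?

g ≈ 4.18 mm

Free expansion if unrestrained: δ_free = αΔT L = 16.5×10⁻⁶ × 121 × 2925 = 5.84 mm.
At the allowable stress the elastic shortening the wall may impose is σL/E = 110 × 2925 / (194×10³) = 1.659 mm.
The gap must absorb the remainder: g_min = 5.84 − 1.659 = 4.181 mm.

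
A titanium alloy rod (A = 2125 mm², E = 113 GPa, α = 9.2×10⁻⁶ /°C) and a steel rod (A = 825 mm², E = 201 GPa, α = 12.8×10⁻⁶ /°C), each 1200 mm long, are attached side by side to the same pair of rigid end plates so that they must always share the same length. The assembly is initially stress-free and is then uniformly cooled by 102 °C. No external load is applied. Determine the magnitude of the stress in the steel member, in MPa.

Both members must finish at the same length. With the larger α, the steel tends to over-contract; the plates restrain it, putting the steel in tension and the titanium alloy in compression. With no external load the two internal forces are equal and opposite, magnitude P.
Equating the net (thermal + elastic) strains gives |α₁ − α₂|·ΔT = P·[1/(A₁E₁) + 1/(A₂E₂)].
|α₁ − α₂|·ΔT = 3.6×10⁻⁶ × 102 = 0.0003672.
1/(A₁E₁) + 1/(A₂E₂) = 1/(2125×113×10³) + 1/(825×201×10³) = 1.019×10⁻⁸ N⁻¹.
P = 0.0003672 / 1.019×10⁻⁸ = 36020 N = 36.02 kN.
σ_{steel} = P/A₂ = 36020/825 = 43.66 MPa, tensile.

σ ≈ 43.7 MPa (tensile)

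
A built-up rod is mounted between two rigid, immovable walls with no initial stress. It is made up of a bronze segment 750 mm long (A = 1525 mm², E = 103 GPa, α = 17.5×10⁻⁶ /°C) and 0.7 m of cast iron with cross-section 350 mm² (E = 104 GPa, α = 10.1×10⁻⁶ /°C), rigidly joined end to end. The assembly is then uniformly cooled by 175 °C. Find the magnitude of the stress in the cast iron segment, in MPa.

Free thermal contraction of the whole bar: Σ αᵢΔT Lᵢ = 17.5×10⁻⁶×175×750 + 10.1×10⁻⁶×175×700 = 3.534 mm.
The rigid supports impose zero overall length change; the single axial force P common to all segments must satisfy P Σ Lᵢ/(AᵢEᵢ) = δ_free.
Σ Lᵢ/(AᵢEᵢ) = 750/(1525×103×10³) + 700/(350×104×10³) = 2.401×10⁻⁵ mm/N.
P = 3.534 / 2.401×10⁻⁵ = 147200 N = 147.2 kN, tensile.
σ_{cast iron} = P / A = 147200 / 350 = 420.6 MPa.

σ ≈ 421 MPa (tensile)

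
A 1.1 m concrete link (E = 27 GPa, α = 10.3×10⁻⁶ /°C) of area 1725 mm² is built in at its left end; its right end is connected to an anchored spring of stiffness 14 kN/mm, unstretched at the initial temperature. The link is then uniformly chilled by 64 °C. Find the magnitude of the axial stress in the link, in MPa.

If the spring were absent the link would shorten by αΔT L = 10.3×10⁻⁶ × 64 × 1100 = 0.7251 mm.
With a force P in the spring, the elastic change of the link is PL/(AE) and that of the spring is P/k; compatibility requires their sum to equal δ_free.
So P = δ_free / [L/(AE) + 1/k] = 0.7251 / [ 1100/(1725×27×10³) + 1/(14×10³) ].
P = 0.7251 / 9.505×10⁻⁵ = 7629 N.
σ = P/A = 7629/1725 = 4.423 MPa.

σ ≈ 4.42 MPa (tensile)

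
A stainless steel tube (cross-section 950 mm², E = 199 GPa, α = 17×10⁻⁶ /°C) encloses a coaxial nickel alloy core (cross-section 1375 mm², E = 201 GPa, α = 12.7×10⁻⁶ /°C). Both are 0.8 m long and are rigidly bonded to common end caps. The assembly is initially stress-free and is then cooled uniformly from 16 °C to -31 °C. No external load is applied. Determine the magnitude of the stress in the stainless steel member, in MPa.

The stainless steel has the larger α, so on cooling it would change length more than the nickel alloy if both were free. The rigid plates force a common final length, so the stainless steel is put into tension and the nickel alloy into compression, with equal and opposite forces P (no external load).
Setting the final lengths equal and cancelling L: (α₁ − α₂)ΔT = P/(A₁E₁) + P/(A₂E₂).
|α₁ − α₂|·ΔT = 4.3×10⁻⁶ × 47 = 0.0002021.
1/(A₁E₁) + 1/(A₂E₂) = 1/(950×199×10³) + 1/(1375×201×10³) = 8.908×10⁻⁹ N⁻¹.
So P = 0.0002021 / 8.908×10⁻⁹ = 22.69 kN.
σ_{stainless steel} = P/A₁ = 22690/950 = 23.88 MPa, tensile.

σ ≈ 23.9 MPa (tensile)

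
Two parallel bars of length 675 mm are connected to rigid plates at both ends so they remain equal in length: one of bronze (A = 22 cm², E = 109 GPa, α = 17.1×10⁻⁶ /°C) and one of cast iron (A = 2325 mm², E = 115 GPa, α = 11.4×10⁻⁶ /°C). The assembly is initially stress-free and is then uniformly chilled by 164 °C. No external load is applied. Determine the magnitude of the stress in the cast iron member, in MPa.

The bronze has the larger α, so on cooling it would change length more than the cast iron if both were free. The rigid plates force a common final length, so the bronze is put into tension and the cast iron into compression, with equal and opposite forces P (no external load).
Compatibility of the two members (thermal + elastic change equal): (α₁ − α₂)ΔT = P·[1/(A₁E₁) + 1/(A₂E₂)].
|α₁ − α₂|·ΔT = 5.7×10⁻⁶ × 164 = 0.0009348.
1/(A₁E₁) + 1/(A₂E₂) = 1/(2200×109×10³) + 1/(2325×115×10³) = 7.91×10⁻⁹ N⁻¹.
P = 0.0009348 / 7.91×10⁻⁹ = 118200 N = 118.2 kN.
σ_{cast iron} = P/A₂ = 118200/2325 = 50.83 MPa, compressive.

σ ≈ 50.8 MPa (compressive)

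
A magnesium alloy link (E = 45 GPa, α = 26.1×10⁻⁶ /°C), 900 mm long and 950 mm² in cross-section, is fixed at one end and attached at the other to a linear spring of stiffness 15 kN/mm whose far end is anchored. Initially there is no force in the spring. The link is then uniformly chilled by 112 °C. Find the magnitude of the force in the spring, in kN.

Free thermal contraction: δ_free = αΔT L = 26.1×10⁻⁶ × 112 × 900 = 2.631 mm.
Let P be the tensile force in the spring. The link extends elastically by PL/(AE) and the spring stretches by P/k; together these equal δ_free.
So P = δ_free / [L/(AE) + 1/k] = 2.631 / [ 900/(950×45×10³) + 1/(15×10³) ].
P = 2.631 / 8.772×10⁻⁵ = 29990 N.

P ≈ 30 kN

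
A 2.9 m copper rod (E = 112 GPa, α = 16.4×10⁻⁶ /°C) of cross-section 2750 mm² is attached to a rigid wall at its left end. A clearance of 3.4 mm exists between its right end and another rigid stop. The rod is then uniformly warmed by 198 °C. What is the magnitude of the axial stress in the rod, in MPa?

σ ≈ 232 MPa (compressive)

Free thermal elongation = αΔT L = 16.4×10⁻⁶ × 198 × 2900 = 9.417 mm.
The gap closes (δ_free > 3.4 mm) and the wall then resists a further 9.417 − 3.4 = 6.017 mm of expansion.
Compatibility: PL/(AE) = 6.017 mm, so σ = P/A = E × (6.017/2900) = 232.4 MPa.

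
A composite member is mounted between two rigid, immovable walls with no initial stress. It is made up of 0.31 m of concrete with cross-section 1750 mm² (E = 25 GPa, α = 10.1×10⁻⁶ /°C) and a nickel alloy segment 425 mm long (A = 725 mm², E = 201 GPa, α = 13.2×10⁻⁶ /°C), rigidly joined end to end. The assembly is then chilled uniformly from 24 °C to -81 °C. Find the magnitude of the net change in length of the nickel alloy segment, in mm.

|ΔL| ≈ 0.321 mm

With the walls removed the bar would change length by δ_free = Σ αᵢΔT Lᵢ = 10.1×10⁻⁶×105×310 + 13.2×10⁻⁶×105×425 = 0.9178 mm.
The rigid supports impose zero overall length change; the single axial force P common to all segments must satisfy P Σ Lᵢ/(AᵢEᵢ) = δ_free.
The series flexibility is Σ Lᵢ/(AᵢEᵢ) = 310/(1750×25×10³) + 425/(725×201×10³) = 1×10⁻⁵ mm/N.
So P = 0.9178 / 1×10⁻⁵ = 91.76 kN, tensile.
For the nickel alloy segment, free thermal change = 13.2×10⁻⁶×105×425 = 0.589 mm and elastic change from P = 91760×425/(725×201×10³) = 0.2676 mm; these oppose, so the net change is 0.321 mm (segment shortens).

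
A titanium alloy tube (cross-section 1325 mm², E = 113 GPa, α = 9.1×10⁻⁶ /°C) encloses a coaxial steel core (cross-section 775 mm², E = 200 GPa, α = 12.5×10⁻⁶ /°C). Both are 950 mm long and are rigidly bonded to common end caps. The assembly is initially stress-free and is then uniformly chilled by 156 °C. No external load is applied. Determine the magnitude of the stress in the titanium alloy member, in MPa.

σ ≈ 30.5 MPa (compressive)

The steel has the larger α, so on cooling it would change length more than the titanium alloy if both were free. The rigid plates force a common final length, so the steel is put into tension and the titanium alloy into compression, with equal and opposite forces P (no external load).
Equating the net (thermal + elastic) strains gives |α₁ − α₂|·ΔT = P·[1/(A₁E₁) + 1/(A₂E₂)].
|α₁ − α₂|·ΔT = 3.4×10⁻⁶ × 156 = 0.0005304.
1/(A₁E₁) + 1/(A₂E₂) = 1/(1325×113×10³) + 1/(775×200×10³) = 1.313×10⁻⁸ N⁻¹.
So P = 0.0005304 / 1.313×10⁻⁸ = 40.39 kN.
σ_{titanium alloy} = P/A₁ = 40390/1325 = 30.49 MPa, compressive.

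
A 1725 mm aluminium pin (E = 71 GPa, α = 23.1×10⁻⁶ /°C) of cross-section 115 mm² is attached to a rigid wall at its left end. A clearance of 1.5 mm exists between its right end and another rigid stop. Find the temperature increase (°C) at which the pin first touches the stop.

ΔT ≈ 37.6 °C

Contact occurs when the free expansion equals the gap: αΔT L = 1.5 mm.
ΔT = 1.5 / (23.1×10⁻⁶ × 1725) = 37.64 °C.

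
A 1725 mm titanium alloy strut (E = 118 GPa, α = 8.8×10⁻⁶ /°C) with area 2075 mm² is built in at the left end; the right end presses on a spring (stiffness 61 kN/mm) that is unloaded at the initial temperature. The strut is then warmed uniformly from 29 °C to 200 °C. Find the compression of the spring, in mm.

δ ≈ 1.82 mm

The unrestrained thermal change is αΔT L = 8.8×10⁻⁶ × 171 × 1725 = 2.596 mm.
With a force P in the spring, the elastic change of the strut is PL/(AE) and that of the spring is P/k; compatibility requires their sum to equal δ_free.
P [ L/(AE) + 1/k ] = δ_free → P [ 1725/(2075×118×10³) + 1/(61×10³) ] = 2.596.
P = 2.596 / 2.344×10⁻⁵ = 110700 N.
Spring compression = P/k = 110700/(61×10³) = 1.816 mm.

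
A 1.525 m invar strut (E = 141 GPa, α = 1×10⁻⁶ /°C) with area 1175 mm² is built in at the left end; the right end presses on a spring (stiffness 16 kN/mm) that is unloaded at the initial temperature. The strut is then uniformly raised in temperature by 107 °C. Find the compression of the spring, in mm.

δ ≈ 0.142 mm

The unrestrained thermal change is αΔT L = 1×10⁻⁶ × 107 × 1525 = 0.1632 mm.
With a force P in the spring, the elastic change of the strut is PL/(AE) and that of the spring is P/k; compatibility requires their sum to equal δ_free.
So P = δ_free / [L/(AE) + 1/k] = 0.1632 / [ 1525/(1175×141×10³) + 1/(16×10³) ].
P = 0.1632 / 7.17×10⁻⁵ = 2276 N.
Spring compression = P/k = 2276/(16×10³) = 0.1422 mm.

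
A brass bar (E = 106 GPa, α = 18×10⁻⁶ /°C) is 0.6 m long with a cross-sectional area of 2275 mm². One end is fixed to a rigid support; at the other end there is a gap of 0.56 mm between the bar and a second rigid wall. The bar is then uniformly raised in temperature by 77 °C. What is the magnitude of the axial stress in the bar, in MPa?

σ ≈ 48 MPa (compressive)

Free thermal elongation = αΔT L = 18×10⁻⁶ × 77 × 600 = 0.8316 mm.
After closing the 0.56 mm clearance, 0.8316 − 0.56 = 0.2716 mm of expansion remains to be suppressed by the wall.
Compatibility: PL/(AE) = 0.2716 mm, so σ = P/A = E × (0.2716/600) = 47.98 MPa.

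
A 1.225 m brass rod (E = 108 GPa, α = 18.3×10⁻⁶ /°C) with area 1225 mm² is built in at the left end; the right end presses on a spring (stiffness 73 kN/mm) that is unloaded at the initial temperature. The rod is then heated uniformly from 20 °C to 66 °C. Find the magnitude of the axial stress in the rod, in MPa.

Free thermal expansion: δ_free = αΔT L = 18.3×10⁻⁶ × 46 × 1225 = 1.031 mm.
Let P be the compressive force at the spring. The rod shortens elastically by PL/(AE) and the spring compresses by P/k; together these equal δ_free.
So P = δ_free / [L/(AE) + 1/k] = 1.031 / [ 1225/(1225×108×10³) + 1/(73×10³) ].
P = 1.031 / 2.296×10⁻⁵ = 44920 N.
σ = P/A = 44920/1225 = 36.67 MPa.

σ ≈ 36.7 MPa (compressive)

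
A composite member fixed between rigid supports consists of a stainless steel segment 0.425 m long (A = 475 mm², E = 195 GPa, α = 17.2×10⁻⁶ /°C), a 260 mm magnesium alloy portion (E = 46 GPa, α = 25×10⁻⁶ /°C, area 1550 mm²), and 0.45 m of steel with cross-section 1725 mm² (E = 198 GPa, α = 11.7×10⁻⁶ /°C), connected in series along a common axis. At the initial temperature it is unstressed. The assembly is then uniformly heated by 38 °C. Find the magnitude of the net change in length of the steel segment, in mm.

|ΔL| ≈ 0.1 mm

Free thermal expansion of the whole bar: Σ αᵢΔT Lᵢ = 17.2×10⁻⁶×38×425 + 25×10⁻⁶×38×260 + 11.7×10⁻⁶×38×450 = 0.7248 mm.
Since the ends are fixed, an axial force P builds up, equal in every segment, with P · Σ Lᵢ/(AᵢEᵢ) = δ_free.
The series flexibility is Σ Lᵢ/(AᵢEᵢ) = 425/(475×195×10³) + 260/(1550×46×10³) + 450/(1725×198×10³) = 9.552×10⁻⁶ mm/N.
So P = 0.7248 / 9.552×10⁻⁶ = 75.88 kN, compressive.
For the steel segment, free thermal change = 11.7×10⁻⁶×38×450 = 0.2001 mm and elastic change from P = 75880×450/(1725×198×10³) = 0.09997 mm; these oppose, so the net change is 0.1 mm (segment lengthens).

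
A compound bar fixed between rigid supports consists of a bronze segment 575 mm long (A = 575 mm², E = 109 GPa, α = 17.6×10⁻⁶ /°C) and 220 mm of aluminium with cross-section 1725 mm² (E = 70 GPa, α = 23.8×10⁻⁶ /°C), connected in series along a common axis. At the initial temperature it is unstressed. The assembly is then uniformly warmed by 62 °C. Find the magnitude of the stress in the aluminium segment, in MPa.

Free thermal expansion of the whole bar: Σ αᵢΔT Lᵢ = 17.6×10⁻⁶×62×575 + 23.8×10⁻⁶×62×220 = 0.9521 mm.
Since the ends are fixed, an axial force P builds up, equal in every segment, with P · Σ Lᵢ/(AᵢEᵢ) = δ_free.
Σ Lᵢ/(AᵢEᵢ) = 575/(575×109×10³) + 220/(1725×70×10³) = 1.1×10⁻⁵ mm/N.
Hence P = δ_free / Σ(L/AE) = 0.9521/1.1×10⁻⁵ = 86.58 kN (compressive).
σ_{aluminium} = P / A = 86580 / 1725 = 50.19 MPa.

σ ≈ 50.2 MPa (compressive)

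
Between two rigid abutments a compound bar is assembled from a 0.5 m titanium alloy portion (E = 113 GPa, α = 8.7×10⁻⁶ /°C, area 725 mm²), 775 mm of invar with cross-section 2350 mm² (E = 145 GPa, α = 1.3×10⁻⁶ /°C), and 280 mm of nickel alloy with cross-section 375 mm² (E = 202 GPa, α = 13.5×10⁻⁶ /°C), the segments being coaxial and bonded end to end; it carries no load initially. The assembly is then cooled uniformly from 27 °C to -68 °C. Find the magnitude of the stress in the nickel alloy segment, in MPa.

σ ≈ 192 MPa (tensile)

Free thermal contraction of the whole bar: Σ αᵢΔT Lᵢ = 8.7×10⁻⁶×95×500 + 1.3×10⁻⁶×95×775 + 13.5×10⁻⁶×95×280 = 0.8681 mm.
Since the ends are fixed, an axial force P builds up, equal in every segment, with P · Σ Lᵢ/(AᵢEᵢ) = δ_free.
Σ Lᵢ/(AᵢEᵢ) = 500/(725×113×10³) + 775/(2350×145×10³) + 280/(375×202×10³) = 1.207×10⁻⁵ mm/N.
Hence P = δ_free / Σ(L/AE) = 0.8681/1.207×10⁻⁵ = 71.9 kN (tensile).
σ_{nickel alloy} = P / A = 71900 / 375 = 191.7 MPa.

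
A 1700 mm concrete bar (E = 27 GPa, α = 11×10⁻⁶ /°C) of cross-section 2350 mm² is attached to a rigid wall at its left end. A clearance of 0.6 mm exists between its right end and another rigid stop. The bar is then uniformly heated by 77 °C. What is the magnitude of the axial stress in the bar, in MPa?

Unrestrained expansion: δ_free = αΔT L = 11×10⁻⁶ × 77 × 1700 = 1.44 mm.
The gap closes (δ_free > 0.6 mm) and the wall then resists a further 1.44 − 0.6 = 0.8399 mm of expansion.
So σ = E(δ_free − g)/L = 27×10³ × 0.8399/1700 = 13.34 MPa.

σ ≈ 13.3 MPa (compressive)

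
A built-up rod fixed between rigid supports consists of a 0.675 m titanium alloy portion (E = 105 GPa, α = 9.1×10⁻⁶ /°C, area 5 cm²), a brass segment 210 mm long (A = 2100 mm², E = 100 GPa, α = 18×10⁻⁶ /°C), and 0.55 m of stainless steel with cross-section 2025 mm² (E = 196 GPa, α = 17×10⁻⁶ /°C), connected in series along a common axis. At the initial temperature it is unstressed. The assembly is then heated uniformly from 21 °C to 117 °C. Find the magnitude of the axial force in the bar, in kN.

With the walls removed the bar would change length by δ_free = Σ αᵢΔT Lᵢ = 9.1×10⁻⁶×96×675 + 18×10⁻⁶×96×210 + 17×10⁻⁶×96×550 = 1.85 mm.
The walls prevent any net length change, so an axial force P (same in every segment) develops. Compatibility: P · Σ Lᵢ/(AᵢEᵢ) = δ_free.
Σ Lᵢ/(AᵢEᵢ) = 675/(500×105×10³) + 210/(2100×100×10³) + 550/(2025×196×10³) = 1.524×10⁻⁵ mm/N.
So P = 1.85 / 1.524×10⁻⁵ = 121.4 kN, compressive.

P ≈ 121 kN (compressive)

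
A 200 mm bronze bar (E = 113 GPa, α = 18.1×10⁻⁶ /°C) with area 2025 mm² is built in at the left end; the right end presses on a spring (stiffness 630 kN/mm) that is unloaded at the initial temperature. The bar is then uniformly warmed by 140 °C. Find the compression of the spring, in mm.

δ ≈ 0.327 mm

If the spring were absent the bar would lengthen by αΔT L = 18.1×10⁻⁶ × 140 × 200 = 0.5068 mm.
Let P be the compressive force at the spring. The bar shortens elastically by PL/(AE) and the spring compresses by P/k; together these equal δ_free.
P [ L/(AE) + 1/k ] = δ_free → P [ 200/(2025×113×10³) + 1/(630×10³) ] = 0.5068.
P = 0.5068 / 2.461×10⁻⁶ = 205900 N.
Spring compression = P/k = 205900/(630×10³) = 0.3268 mm.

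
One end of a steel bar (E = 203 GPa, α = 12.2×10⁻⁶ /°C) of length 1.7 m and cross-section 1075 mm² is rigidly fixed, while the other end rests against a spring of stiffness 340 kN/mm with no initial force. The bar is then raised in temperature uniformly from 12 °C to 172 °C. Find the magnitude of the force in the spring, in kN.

P ≈ 309 kN

The unrestrained thermal change is αΔT L = 12.2×10⁻⁶ × 160 × 1700 = 3.318 mm.
Let P be the compressive force at the spring. The bar shortens elastically by PL/(AE) and the spring compresses by P/k; together these equal δ_free.
P [ L/(AE) + 1/k ] = δ_free → P [ 1700/(1075×203×10³) + 1/(340×10³) ] = 3.318.
P = 3.318 / 1.073×10⁻⁵ = 309200 N.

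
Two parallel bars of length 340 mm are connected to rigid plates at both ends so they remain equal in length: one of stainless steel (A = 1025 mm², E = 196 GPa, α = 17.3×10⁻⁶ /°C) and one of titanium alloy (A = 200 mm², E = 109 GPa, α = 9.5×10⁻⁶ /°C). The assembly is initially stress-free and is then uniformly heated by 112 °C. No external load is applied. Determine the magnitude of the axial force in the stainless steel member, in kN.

Both members must finish at the same length. With the larger α, the stainless steel tends to over-expand; the plates restrain it, putting the stainless steel in compression and the titanium alloy in tension. With no external load the two internal forces are equal and opposite, magnitude P.
Compatibility of the two members (thermal + elastic change equal): (α₁ − α₂)ΔT = P·[1/(A₁E₁) + 1/(A₂E₂)].
|α₁ − α₂|·ΔT = 7.8×10⁻⁶ × 112 = 0.0008736.
1/(A₁E₁) + 1/(A₂E₂) = 1/(1025×196×10³) + 1/(200×109×10³) = 5.085×10⁻⁸ N⁻¹.
So P = 0.0008736 / 5.085×10⁻⁸ = 17.18 kN.

P ≈ 17.2 kN (compressive in the stainless steel)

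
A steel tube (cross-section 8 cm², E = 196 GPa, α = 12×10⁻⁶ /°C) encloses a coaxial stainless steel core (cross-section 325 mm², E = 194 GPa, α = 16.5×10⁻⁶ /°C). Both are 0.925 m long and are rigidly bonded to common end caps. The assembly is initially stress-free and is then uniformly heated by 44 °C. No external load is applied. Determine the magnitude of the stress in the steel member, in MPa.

The stainless steel has the larger α, so on heating it would change length more than the steel if both were free. The rigid plates force a common final length, so the stainless steel is put into compression and the steel into tension, with equal and opposite forces P (no external load).
Equating the net (thermal + elastic) strains gives |α₁ − α₂|·ΔT = P·[1/(A₁E₁) + 1/(A₂E₂)].
|α₁ − α₂|·ΔT = 4.5×10⁻⁶ × 44 = 0.000198.
1/(A₁E₁) + 1/(A₂E₂) = 1/(800×196×10³) + 1/(325×194×10³) = 2.224×10⁻⁸ N⁻¹.
So P = 0.000198 / 2.224×10⁻⁸ = 8.904 kN.
σ_{steel} = P/A₁ = 8904/800 = 11.13 MPa, tensile.

σ ≈ 11.1 MPa (tensile)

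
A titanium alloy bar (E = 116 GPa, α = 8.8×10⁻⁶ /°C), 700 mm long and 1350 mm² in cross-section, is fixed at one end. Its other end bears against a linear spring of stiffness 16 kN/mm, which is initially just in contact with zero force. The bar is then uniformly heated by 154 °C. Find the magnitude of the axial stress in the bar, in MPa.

σ ≈ 10.5 MPa (compressive)

If the spring were absent the bar would lengthen by αΔT L = 8.8×10⁻⁶ × 154 × 700 = 0.9486 mm.
With a force P in the spring, the elastic change of the bar is PL/(AE) and that of the spring is P/k; compatibility requires their sum to equal δ_free.
P [ L/(AE) + 1/k ] = δ_free → P [ 700/(1350×116×10³) + 1/(16×10³) ] = 0.9486.
P = 0.9486 / 6.697×10⁻⁵ = 14170 N.
σ = P/A = 14170/1350 = 10.49 MPa.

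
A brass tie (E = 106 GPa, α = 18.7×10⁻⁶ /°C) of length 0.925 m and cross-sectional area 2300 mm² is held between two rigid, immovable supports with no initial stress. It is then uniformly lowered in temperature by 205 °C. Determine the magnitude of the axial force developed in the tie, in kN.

P ≈ 935 kN (tensile)

With zero net strain, σ = E·αΔT = 106 GPa × 18.7×10⁻⁶ × 205 = 406.4 MPa.
P = AEαΔT = 2300 × 106×10³ × 18.7×10⁻⁶ × 205 = 934.6 kN (tensile).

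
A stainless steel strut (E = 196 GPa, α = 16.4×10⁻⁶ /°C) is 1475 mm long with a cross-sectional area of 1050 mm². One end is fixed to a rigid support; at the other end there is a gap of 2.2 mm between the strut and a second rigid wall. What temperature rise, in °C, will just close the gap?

ΔT ≈ 90.9 °C

The gap closes when αΔT L = 2.2 mm, since the strut is still unstressed at that instant.
ΔT = 2.2 / (16.4×10⁻⁶ × 1475) = 90.95 °C.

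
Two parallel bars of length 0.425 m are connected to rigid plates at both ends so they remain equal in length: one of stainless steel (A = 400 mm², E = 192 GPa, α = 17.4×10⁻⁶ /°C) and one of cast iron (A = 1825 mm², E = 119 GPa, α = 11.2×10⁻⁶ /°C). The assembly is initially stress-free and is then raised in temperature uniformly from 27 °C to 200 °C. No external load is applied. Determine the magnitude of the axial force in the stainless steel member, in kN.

P ≈ 60.9 kN (compressive in the stainless steel)

Both members must finish at the same length. With the larger α, the stainless steel tends to over-expand; the plates restrain it, putting the stainless steel in compression and the cast iron in tension. With no external load the two internal forces are equal and opposite, magnitude P.
Compatibility of the two members (thermal + elastic change equal): (α₁ − α₂)ΔT = P·[1/(A₁E₁) + 1/(A₂E₂)].
|α₁ − α₂|·ΔT = 6.2×10⁻⁶ × 173 = 0.001073.
1/(A₁E₁) + 1/(A₂E₂) = 1/(400×192×10³) + 1/(1825×119×10³) = 1.763×10⁻⁸ N⁻¹.
So P = 0.001073 / 1.763×10⁻⁸ = 60.86 kN.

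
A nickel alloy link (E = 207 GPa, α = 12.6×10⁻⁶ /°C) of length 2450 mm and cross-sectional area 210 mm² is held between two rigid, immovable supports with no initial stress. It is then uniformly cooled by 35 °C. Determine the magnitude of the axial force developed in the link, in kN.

With zero net strain, σ = E·αΔT = 207 GPa × 12.6×10⁻⁶ × 35 = 91.29 MPa.
Then P = σA = 91.29 × 210 mm² = 19.17 kN, tensile.

P ≈ 19.2 kN (tensile)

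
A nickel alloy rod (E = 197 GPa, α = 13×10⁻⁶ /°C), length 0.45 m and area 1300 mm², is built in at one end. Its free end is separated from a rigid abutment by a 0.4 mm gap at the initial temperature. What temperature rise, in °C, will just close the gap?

ΔT ≈ 68.4 °C

Contact occurs when the free expansion equals the gap: αΔT L = 0.4 mm.
ΔT = 0.4 / (13×10⁻⁶ × 450) = 68.38 °C.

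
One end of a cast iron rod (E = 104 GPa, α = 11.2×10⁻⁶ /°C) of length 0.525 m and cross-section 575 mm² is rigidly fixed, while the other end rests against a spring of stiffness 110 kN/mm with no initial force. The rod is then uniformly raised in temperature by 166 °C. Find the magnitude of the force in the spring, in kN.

The unrestrained thermal change is αΔT L = 11.2×10⁻⁶ × 166 × 525 = 0.9761 mm.
With a force P in the spring, the elastic change of the rod is PL/(AE) and that of the spring is P/k; compatibility requires their sum to equal δ_free.
So P = δ_free / [L/(AE) + 1/k] = 0.9761 / [ 525/(575×104×10³) + 1/(110×10³) ].
P = 0.9761 / 1.787×10⁻⁵ = 54620 N.

P ≈ 54.6 kN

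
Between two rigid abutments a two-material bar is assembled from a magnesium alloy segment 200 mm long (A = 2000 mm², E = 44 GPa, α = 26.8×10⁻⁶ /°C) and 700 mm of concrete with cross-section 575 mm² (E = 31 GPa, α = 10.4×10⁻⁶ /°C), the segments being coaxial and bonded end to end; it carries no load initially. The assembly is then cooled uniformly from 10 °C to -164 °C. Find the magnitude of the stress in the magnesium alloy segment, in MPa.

σ ≈ 26.5 MPa (tensile)

With the walls removed the bar would change length by δ_free = Σ αᵢΔT Lᵢ = 26.8×10⁻⁶×174×200 + 10.4×10⁻⁶×174×700 = 2.199 mm.
The walls prevent any net length change, so an axial force P (same in every segment) develops. Compatibility: P · Σ Lᵢ/(AᵢEᵢ) = δ_free.
Σ Lᵢ/(AᵢEᵢ) = 200/(2000×44×10³) + 700/(575×31×10³) = 4.154×10⁻⁵ mm/N.
P = 2.199 / 4.154×10⁻⁵ = 52940 N = 52.94 kN, tensile.
σ_{magnesium alloy} = P / A = 52940 / 2000 = 26.47 MPa.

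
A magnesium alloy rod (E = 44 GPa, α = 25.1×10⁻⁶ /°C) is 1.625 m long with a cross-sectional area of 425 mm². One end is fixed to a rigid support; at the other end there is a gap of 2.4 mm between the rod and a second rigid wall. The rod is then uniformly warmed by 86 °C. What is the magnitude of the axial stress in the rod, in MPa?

σ ≈ 30 MPa (compressive)

Free thermal elongation = αΔT L = 25.1×10⁻⁶ × 86 × 1625 = 3.508 mm.
This exceeds the 2.4 mm gap, so the wall pushes back. The portion of expansion that must be recovered elastically is δ_free − gap = 3.508 − 2.4 = 1.108 mm.
So σ = E(δ_free − g)/L = 44×10³ × 1.108/1625 = 29.99 MPa.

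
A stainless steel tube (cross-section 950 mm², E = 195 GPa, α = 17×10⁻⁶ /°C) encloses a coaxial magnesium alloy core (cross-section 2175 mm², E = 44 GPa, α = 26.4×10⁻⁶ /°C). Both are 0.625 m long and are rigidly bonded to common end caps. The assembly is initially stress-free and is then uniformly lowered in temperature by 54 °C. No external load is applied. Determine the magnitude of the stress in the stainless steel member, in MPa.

The magnesium alloy has the larger α, so on cooling it would change length more than the stainless steel if both were free. The rigid plates force a common final length, so the magnesium alloy is put into tension and the stainless steel into compression, with equal and opposite forces P (no external load).
Setting the final lengths equal and cancelling L: (α₁ − α₂)ΔT = P/(A₁E₁) + P/(A₂E₂).
|α₁ − α₂|·ΔT = 9.4×10⁻⁶ × 54 = 0.0005076.
1/(A₁E₁) + 1/(A₂E₂) = 1/(950×195×10³) + 1/(2175×44×10³) = 1.585×10⁻⁸ N⁻¹.
P = 0.0005076 / 1.585×10⁻⁸ = 32030 N = 32.03 kN.
σ_{stainless steel} = P/A₁ = 32030/950 = 33.72 MPa, compressive.

σ ≈ 33.7 MPa (compressive)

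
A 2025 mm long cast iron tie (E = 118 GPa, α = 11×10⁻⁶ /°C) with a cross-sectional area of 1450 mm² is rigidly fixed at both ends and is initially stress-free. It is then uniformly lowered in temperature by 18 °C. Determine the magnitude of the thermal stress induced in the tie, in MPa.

The supports are rigid, so the total axial strain is zero. The restrained thermal strain is ε = αΔT = 11×10⁻⁶ × 18 = 198×10⁻⁶.
Hence σ = E·αΔT = 118×10³ × 198×10⁻⁶ = 23.36 MPa, tensile.

σ ≈ 23.4 MPa (tensile)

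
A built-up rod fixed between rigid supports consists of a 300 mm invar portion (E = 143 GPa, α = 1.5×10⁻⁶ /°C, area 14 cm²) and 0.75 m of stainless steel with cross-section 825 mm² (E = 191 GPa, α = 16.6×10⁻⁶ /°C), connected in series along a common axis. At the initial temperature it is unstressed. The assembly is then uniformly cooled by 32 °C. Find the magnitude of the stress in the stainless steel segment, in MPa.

Free thermal contraction of the whole bar: Σ αᵢΔT Lᵢ = 1.5×10⁻⁶×32×300 + 16.6×10⁻⁶×32×750 = 0.4128 mm.
The rigid supports impose zero overall length change; the single axial force P common to all segments must satisfy P Σ Lᵢ/(AᵢEᵢ) = δ_free.
The series flexibility is Σ Lᵢ/(AᵢEᵢ) = 300/(1400×143×10³) + 750/(825×191×10³) = 6.258×10⁻⁶ mm/N.
So P = 0.4128 / 6.258×10⁻⁶ = 65.96 kN, tensile.
σ_{stainless steel} = P / A = 65960 / 825 = 79.95 MPa.

σ ≈ 80 MPa (tensile)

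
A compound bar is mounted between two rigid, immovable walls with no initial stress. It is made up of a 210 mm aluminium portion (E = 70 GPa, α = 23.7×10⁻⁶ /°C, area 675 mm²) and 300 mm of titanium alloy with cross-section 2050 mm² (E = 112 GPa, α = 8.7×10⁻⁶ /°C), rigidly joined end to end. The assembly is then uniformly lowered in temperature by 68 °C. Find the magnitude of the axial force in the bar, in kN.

If the supports were absent, the total length change would be Σ αᵢΔT Lᵢ = 23.7×10⁻⁶×68×210 + 8.7×10⁻⁶×68×300 = 0.5159 mm.
The rigid supports impose zero overall length change; the single axial force P common to all segments must satisfy P Σ Lᵢ/(AᵢEᵢ) = δ_free.
Σ Lᵢ/(AᵢEᵢ) = 210/(675×70×10³) + 300/(2050×112×10³) = 5.751×10⁻⁶ mm/N.
P = 0.5159 / 5.751×10⁻⁶ = 89710 N = 89.71 kN, tensile.

P ≈ 89.7 kN (tensile)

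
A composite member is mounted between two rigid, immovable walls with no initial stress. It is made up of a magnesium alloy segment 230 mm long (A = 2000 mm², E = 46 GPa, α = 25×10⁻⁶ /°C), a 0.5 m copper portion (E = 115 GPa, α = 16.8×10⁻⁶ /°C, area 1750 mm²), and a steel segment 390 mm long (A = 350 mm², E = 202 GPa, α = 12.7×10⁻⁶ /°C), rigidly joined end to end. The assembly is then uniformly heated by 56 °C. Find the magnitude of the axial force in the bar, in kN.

With the walls removed the bar would change length by δ_free = Σ αᵢΔT Lᵢ = 25×10⁻⁶×56×230 + 16.8×10⁻⁶×56×500 + 12.7×10⁻⁶×56×390 = 1.07 mm.
The walls prevent any net length change, so an axial force P (same in every segment) develops. Compatibility: P · Σ Lᵢ/(AᵢEᵢ) = δ_free.
The series flexibility is Σ Lᵢ/(AᵢEᵢ) = 230/(2000×46×10³) + 500/(1750×115×10³) + 390/(350×202×10³) = 1.05×10⁻⁵ mm/N.
So P = 1.07 / 1.05×10⁻⁵ = 101.9 kN, compressive.

P ≈ 102 kN (compressive)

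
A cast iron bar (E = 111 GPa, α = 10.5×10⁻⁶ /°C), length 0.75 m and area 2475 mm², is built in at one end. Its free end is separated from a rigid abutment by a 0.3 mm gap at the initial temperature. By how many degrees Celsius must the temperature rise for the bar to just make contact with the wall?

Contact occurs when the free expansion equals the gap: αΔT L = 0.3 mm.
So ΔT = g/(αL) = 0.3/(10.5×10⁻⁶ × 750) = 38.1 °C.

ΔT ≈ 38.1 °C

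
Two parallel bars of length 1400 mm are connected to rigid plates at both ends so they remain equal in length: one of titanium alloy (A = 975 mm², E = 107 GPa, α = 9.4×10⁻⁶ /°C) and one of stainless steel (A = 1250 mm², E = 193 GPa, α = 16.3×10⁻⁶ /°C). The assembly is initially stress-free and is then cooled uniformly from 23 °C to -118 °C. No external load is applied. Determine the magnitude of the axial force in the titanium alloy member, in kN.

The stainless steel has the larger α, so on cooling it would change length more than the titanium alloy if both were free. The rigid plates force a common final length, so the stainless steel is put into tension and the titanium alloy into compression, with equal and opposite forces P (no external load).
Equating the net (thermal + elastic) strains gives |α₁ − α₂|·ΔT = P·[1/(A₁E₁) + 1/(A₂E₂)].
|α₁ − α₂|·ΔT = 6.9×10⁻⁶ × 141 = 0.0009729.
1/(A₁E₁) + 1/(A₂E₂) = 1/(975×107×10³) + 1/(1250×193×10³) = 1.373×10⁻⁸ N⁻¹.
P = 0.0009729 / 1.373×10⁻⁸ = 70860 N = 70.86 kN.

P ≈ 70.9 kN (compressive in the titanium alloy)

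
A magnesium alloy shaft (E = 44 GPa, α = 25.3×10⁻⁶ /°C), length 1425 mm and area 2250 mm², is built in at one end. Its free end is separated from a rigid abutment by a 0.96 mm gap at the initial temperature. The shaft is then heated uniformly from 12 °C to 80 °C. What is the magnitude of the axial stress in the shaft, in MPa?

If the wall were absent the shaft would grow by αΔT L = 25.3×10⁻⁶ × 68 × 1425 = 2.452 mm.
After closing the 0.96 mm clearance, 2.452 − 0.96 = 1.492 mm of expansion remains to be suppressed by the wall.
That suppressed elongation corresponds to σ = E·Δ/L = 44×10³ × 1.492/1425 = 46.06 MPa.

σ ≈ 46.1 MPa (compressive)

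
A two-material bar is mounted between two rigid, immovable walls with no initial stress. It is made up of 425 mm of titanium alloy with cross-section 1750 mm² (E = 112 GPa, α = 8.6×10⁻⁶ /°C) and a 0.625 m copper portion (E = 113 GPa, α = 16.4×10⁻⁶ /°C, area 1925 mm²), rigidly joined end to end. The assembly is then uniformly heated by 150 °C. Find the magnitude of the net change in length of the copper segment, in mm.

If the supports were absent, the total length change would be Σ αᵢΔT Lᵢ = 8.6×10⁻⁶×150×425 + 16.4×10⁻⁶×150×625 = 2.086 mm.
The rigid supports impose zero overall length change; the single axial force P common to all segments must satisfy P Σ Lᵢ/(AᵢEᵢ) = δ_free.
Σ Lᵢ/(AᵢEᵢ) = 425/(1750×112×10³) + 625/(1925×113×10³) = 5.042×10⁻⁶ mm/N.
Hence P = δ_free / Σ(L/AE) = 2.086/5.042×10⁻⁶ = 413.7 kN (compressive).
For the copper segment, free thermal change = 16.4×10⁻⁶×150×625 = 1.537 mm and elastic change from P = 413700×625/(1925×113×10³) = 1.189 mm; these oppose, so the net change is 0.349 mm (segment lengthens).

|ΔL| ≈ 0.349 mm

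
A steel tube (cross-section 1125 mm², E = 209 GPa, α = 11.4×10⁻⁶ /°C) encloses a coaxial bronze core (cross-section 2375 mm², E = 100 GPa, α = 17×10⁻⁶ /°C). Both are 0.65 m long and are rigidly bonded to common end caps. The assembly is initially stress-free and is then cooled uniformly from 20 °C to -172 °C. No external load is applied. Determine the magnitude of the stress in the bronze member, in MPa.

σ ≈ 53.5 MPa (tensile)

The bronze has the larger α, so on cooling it would change length more than the steel if both were free. The rigid plates force a common final length, so the bronze is put into tension and the steel into compression, with equal and opposite forces P (no external load).
Equating the net (thermal + elastic) strains gives |α₁ − α₂|·ΔT = P·[1/(A₁E₁) + 1/(A₂E₂)].
|α₁ − α₂|·ΔT = 5.6×10⁻⁶ × 192 = 0.001075.
1/(A₁E₁) + 1/(A₂E₂) = 1/(1125×209×10³) + 1/(2375×100×10³) = 8.464×10⁻⁹ N⁻¹.
So P = 0.001075 / 8.464×10⁻⁹ = 127 kN.
σ_{bronze} = P/A₂ = 127000/2375 = 53.49 MPa, tensile.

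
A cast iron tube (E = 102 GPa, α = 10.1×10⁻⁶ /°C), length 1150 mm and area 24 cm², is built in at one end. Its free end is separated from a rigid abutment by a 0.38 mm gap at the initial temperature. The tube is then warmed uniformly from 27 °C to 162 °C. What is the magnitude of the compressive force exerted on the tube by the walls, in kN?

P ≈ 253 kN

Free thermal elongation = αΔT L = 10.1×10⁻⁶ × 135 × 1150 = 1.568 mm.
This exceeds the 0.38 mm gap, so the wall pushes back. The portion of expansion that must be recovered elastically is δ_free − gap = 1.568 − 0.38 = 1.188 mm.
That suppressed elongation corresponds to σ = E·Δ/L = 102×10³ × 1.188/1150 = 105.4 MPa.
P = σA = 105.4 × 2400 = 252.9 kN.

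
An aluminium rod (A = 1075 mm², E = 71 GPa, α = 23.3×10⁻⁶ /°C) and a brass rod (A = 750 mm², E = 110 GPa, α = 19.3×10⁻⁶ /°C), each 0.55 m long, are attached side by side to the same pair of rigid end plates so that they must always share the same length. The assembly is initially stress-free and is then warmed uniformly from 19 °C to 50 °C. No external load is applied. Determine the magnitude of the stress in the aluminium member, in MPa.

σ ≈ 4.57 MPa (compressive)

Equilibrium of a rigid end plate with no external load gives equal and opposite internal forces ±P in the two members. Since α_{aluminium} > α_{brass}, heating drives the aluminium into compression and the brass into tension.
Compatibility of the two members (thermal + elastic change equal): (α₁ − α₂)ΔT = P·[1/(A₁E₁) + 1/(A₂E₂)].
|α₁ − α₂|·ΔT = 4×10⁻⁶ × 31 = 0.000124.
1/(A₁E₁) + 1/(A₂E₂) = 1/(1075×71×10³) + 1/(750×110×10³) = 2.522×10⁻⁸ N⁻¹.
P = 0.000124 / 2.522×10⁻⁸ = 4916 N = 4.916 kN.
σ_{aluminium} = P/A₁ = 4916/1075 = 4.573 MPa, compressive.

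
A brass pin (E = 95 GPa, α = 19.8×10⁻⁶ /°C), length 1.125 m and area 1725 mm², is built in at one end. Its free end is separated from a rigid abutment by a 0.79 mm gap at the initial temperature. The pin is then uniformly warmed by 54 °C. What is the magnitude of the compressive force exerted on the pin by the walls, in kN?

P ≈ 60.1 kN

Unrestrained expansion: δ_free = αΔT L = 19.8×10⁻⁶ × 54 × 1125 = 1.203 mm.
This exceeds the 0.79 mm gap, so the wall pushes back. The portion of expansion that must be recovered elastically is δ_free − gap = 1.203 − 0.79 = 0.4128 mm.
Compatibility: PL/(AE) = 0.4128 mm, so σ = P/A = E × (0.4128/1125) = 34.86 MPa.
P = σA = 34.86 × 1725 = 60.14 kN.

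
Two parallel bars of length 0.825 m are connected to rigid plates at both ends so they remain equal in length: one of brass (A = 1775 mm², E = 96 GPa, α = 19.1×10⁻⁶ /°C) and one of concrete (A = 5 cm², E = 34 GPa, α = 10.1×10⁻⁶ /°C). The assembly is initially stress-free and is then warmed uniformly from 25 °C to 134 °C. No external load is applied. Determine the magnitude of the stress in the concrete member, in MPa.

σ ≈ 30.3 MPa (tensile)

Both members must finish at the same length. With the larger α, the brass tends to over-expand; the plates restrain it, putting the brass in compression and the concrete in tension. With no external load the two internal forces are equal and opposite, magnitude P.
Compatibility of the two members (thermal + elastic change equal): (α₁ − α₂)ΔT = P·[1/(A₁E₁) + 1/(A₂E₂)].
|α₁ − α₂|·ΔT = 9×10⁻⁶ × 109 = 0.000981.
1/(A₁E₁) + 1/(A₂E₂) = 1/(1775×96×10³) + 1/(500×34×10³) = 6.469×10⁻⁸ N⁻¹.
So P = 0.000981 / 6.469×10⁻⁸ = 15.16 kN.
σ_{concrete} = P/A₂ = 15160/500 = 30.33 MPa, tensile.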